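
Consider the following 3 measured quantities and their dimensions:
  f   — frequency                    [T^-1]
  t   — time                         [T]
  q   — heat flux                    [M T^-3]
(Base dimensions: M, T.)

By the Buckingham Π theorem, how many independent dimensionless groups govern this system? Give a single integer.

Dimensional matrix (M×T by f×t×q):
  M: [ 0  0  1]
  T: [-1  1 -3]
Echelon form has 2 nonzero rows (pivots: f,q)
3 vars − rank 2 = 1 Π group

1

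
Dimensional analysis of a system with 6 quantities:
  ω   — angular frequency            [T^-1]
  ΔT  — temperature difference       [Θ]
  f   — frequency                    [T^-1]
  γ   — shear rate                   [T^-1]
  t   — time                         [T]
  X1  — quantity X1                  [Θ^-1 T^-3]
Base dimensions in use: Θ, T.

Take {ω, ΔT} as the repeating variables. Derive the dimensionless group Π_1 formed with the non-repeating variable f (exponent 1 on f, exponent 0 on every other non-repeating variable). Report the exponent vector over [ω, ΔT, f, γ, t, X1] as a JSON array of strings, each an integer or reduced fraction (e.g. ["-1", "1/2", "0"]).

Exponent matrix [Θ,T] × [ω,ΔT,f,γ,t,X1]:
  Θ: [ 0  1  0  0  0 -1]
  T: [-1  0 -1 -1  1 -3]
Row reduction gives pivot columns ω,ΔT; rank = 2
Repeat: ω,ΔT; free: f,γ,t,X1
RREF:
  r0: [   1    0    1    1   -1    3]
  r1: [   0    1    0    0    0   -1]
Fix exponent of f at 1, γ at 0, t at 0, X1 at 0; solve each RREF row for its pivot's exponent:
  r0: exp(ω) + (1)·1 = 0 ⇒ exp(ω) = -1
  r1: exp(ΔT) + (0)·1 = 0 ⇒ exp(ΔT) = 0
Π_1 = ω^-1 · f

["-1", "0", "1", "0", "0", "0"]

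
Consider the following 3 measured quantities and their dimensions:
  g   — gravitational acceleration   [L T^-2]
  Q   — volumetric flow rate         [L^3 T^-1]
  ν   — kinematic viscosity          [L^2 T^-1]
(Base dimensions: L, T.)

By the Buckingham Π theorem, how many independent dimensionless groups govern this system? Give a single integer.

Dimensional matrix (L×T by g×Q×ν):
  L: [ 1  3  2]
  T: [-2 -1 -1]
Echelon form has 2 nonzero rows (pivots: g,Q)
3 vars − rank 2 = 1 Π group

1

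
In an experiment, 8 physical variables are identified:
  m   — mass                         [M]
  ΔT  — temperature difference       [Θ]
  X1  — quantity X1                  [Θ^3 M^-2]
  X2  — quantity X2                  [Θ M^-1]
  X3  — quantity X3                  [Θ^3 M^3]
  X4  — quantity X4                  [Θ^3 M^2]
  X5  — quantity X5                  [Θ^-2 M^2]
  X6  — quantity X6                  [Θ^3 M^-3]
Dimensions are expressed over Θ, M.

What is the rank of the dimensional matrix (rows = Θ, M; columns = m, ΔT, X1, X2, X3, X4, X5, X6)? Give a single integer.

2

Exponent matrix [Θ,M] × [m,ΔT,X1,X2,X3,X4,X5,X6]:
  Θ: [ 0  1  3  1  3  3 -2  3]
  M: [ 1  0 -2 -1  3  2  2 -3]
RREF → pivots at {m,ΔT} ⇒ r = 2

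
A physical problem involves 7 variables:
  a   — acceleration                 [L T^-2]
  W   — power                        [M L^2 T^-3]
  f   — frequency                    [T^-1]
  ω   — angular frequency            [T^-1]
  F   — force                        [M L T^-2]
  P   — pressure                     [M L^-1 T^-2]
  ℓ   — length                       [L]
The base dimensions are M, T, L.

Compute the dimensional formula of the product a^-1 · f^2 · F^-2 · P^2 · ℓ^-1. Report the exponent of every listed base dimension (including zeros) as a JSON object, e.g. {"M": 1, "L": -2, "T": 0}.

Dimensional matrix (M×T×L by a×W×f×ω×F×P×ℓ):
  M: [ 0  1  0  0  1  1  0]
  T: [-2 -3 -1 -1 -2 -2  0]
  L: [ 1  2  0  0  1 -1  1]
  [M]: (-1)·0+(2)·0+(-2)·1+(2)·1+(-1)·0 = 0
  [T]: (-1)·-2+(2)·-1+(-2)·-2+(2)·-2+(-1)·0 = 0
  [L]: (-1)·1+(2)·0+(-2)·1+(2)·-1+(-1)·1 = -6
⇒ L^-6

{"M": 0, "T": 0, "L": -6}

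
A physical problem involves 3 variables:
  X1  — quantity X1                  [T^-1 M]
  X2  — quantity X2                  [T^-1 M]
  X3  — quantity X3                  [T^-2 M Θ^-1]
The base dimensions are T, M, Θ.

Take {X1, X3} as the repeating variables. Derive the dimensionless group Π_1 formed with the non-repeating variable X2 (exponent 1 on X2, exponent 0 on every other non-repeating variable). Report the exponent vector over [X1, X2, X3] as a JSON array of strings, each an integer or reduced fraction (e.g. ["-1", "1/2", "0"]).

["-1", "1", "0"]

Write exponents as rows T,M,Θ / cols X1,X2,X3:
  T: [-1 -1 -2]
  M: [ 1  1  1]
  Θ: [ 0  0 -1]
Echelon form has 2 nonzero rows (pivots: X1,X3)
Repeat: X1,X3; free: X2
RREF:
  r0: [   1    1    0]
  r1: [   0    0    1]
  r2: [   0    0    0]
Fix exponent of X2 at 1; solve each RREF row for its pivot's exponent:
  r0: exp(X1) + (1)·1 = 0 ⇒ exp(X1) = -1
  r1: exp(X3) + (0)·1 = 0 ⇒ exp(X3) = 0
Π_1 = X1^-1 · X2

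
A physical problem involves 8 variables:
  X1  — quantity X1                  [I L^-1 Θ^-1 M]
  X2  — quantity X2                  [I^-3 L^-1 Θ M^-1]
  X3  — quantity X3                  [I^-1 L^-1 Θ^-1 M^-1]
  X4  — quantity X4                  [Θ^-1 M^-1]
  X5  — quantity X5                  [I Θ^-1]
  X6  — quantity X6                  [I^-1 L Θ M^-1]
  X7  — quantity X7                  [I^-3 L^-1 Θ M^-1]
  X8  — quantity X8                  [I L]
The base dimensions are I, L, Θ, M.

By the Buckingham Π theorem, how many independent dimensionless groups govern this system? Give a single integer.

5

Write exponents as rows I,L,Θ,M / cols X1,X2,X3,X4,X5,X6,X7,X8:
  I: [ 1 -3 -1  0  1 -1 -3  1]
  L: [-1 -1 -1  0  0  1 -1  1]
  Θ: [-1  1 -1 -1 -1  1  1  0]
  M: [ 1 -1 -1 -1  0 -1 -1  0]
Echelon form has 3 nonzero rows (pivots: X1,X2,X3)
n=8, r=3 ⇒ 5 dimensionless groups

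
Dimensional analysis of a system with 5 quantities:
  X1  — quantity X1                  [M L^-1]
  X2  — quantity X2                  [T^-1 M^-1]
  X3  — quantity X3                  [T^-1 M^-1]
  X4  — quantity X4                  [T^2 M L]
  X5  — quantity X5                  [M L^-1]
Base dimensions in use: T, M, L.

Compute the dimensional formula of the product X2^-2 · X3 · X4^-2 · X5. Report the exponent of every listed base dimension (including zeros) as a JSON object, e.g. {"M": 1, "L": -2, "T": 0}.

Write exponents as rows T,M,L / cols X1,X2,X3,X4,X5:
  T: [ 0 -1 -1  2  0]
  M: [ 1 -1 -1  1  1]
  L: [-1  0  0  1 -1]
  [T]: (-2)·-1+(1)·-1+(-2)·2+(1)·0 = -3
  [M]: (-2)·-1+(1)·-1+(-2)·1+(1)·1 = 0
  [L]: (-2)·0+(1)·0+(-2)·1+(1)·-1 = -3
⇒ T^-3 L^-3

{"T": -3, "M": 0, "L": -3}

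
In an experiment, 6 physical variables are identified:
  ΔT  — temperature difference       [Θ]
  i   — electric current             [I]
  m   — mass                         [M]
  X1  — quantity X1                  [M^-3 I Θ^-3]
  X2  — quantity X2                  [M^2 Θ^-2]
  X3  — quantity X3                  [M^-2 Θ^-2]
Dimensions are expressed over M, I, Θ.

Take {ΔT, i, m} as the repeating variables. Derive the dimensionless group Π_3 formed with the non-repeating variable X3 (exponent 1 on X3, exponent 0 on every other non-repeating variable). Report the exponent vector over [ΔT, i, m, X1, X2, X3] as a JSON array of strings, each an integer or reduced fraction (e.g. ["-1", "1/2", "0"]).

Dimensional matrix (M×I×Θ by ΔT×i×m×X1×X2×X3):
  M: [ 0  0  1 -3  2 -2]
  I: [ 0  1  0  1  0  0]
  Θ: [ 1  0  0 -3 -2 -2]
Echelon form has 3 nonzero rows (pivots: ΔT,i,m)
Pivot set = {ΔT,i,m}, free = {X1,X2,X3}
RREF:
  r0: [   1    0    0   -3   -2   -2]
  r1: [   0    1    0    1    0    0]
  r2: [   0    0    1   -3    2   -2]
Fix exponent of X3 at 1, X1 at 0, X2 at 0; solve each RREF row for its pivot's exponent:
  r0: exp(ΔT) + (-2)·1 = 0 ⇒ exp(ΔT) = 2
  r1: exp(i) + (0)·1 = 0 ⇒ exp(i) = 0
  r2: exp(m) + (-2)·1 = 0 ⇒ exp(m) = 2
Π_3 = ΔT^2 · m^2 · X3

["2", "0", "2", "0", "0", "1"]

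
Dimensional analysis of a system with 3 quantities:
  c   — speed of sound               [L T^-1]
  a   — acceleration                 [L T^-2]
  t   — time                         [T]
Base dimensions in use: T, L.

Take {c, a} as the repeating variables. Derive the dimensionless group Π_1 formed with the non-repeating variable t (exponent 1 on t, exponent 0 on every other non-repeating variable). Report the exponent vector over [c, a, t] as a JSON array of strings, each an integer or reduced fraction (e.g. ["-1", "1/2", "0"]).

["-1", "1", "1"]

Dimensional matrix (T×L by c×a×t):
  T: [-1 -2  1]
  L: [ 1  1  0]
Row reduction gives pivot columns c,a; rank = 2
Pivot set = {c,a}, free = {t}
RREF:
  r0: [   1    0    1]
  r1: [   0    1   -1]
Fix exponent of t at 1; solve each RREF row for its pivot's exponent:
  r0: exp(c) + (1)·1 = 0 ⇒ exp(c) = -1
  r1: exp(a) + (-1)·1 = 0 ⇒ exp(a) = 1
Π_1 = c^-1 · a · t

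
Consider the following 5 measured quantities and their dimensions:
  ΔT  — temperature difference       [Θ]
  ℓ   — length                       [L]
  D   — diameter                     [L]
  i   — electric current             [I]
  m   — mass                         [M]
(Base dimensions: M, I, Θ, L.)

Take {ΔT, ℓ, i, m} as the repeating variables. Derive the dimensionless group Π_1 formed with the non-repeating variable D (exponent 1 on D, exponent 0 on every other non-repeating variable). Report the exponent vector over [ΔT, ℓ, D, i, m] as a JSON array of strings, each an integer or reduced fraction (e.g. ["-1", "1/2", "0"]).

["0", "-1", "1", "0", "0"]

Exponent matrix [M,I,Θ,L] × [ΔT,ℓ,D,i,m]:
  M: [ 0  0  0  0  1]
  I: [ 0  0  0  1  0]
  Θ: [ 1  0  0  0  0]
  L: [ 0  1  1  0  0]
Echelon form has 4 nonzero rows (pivots: ΔT,ℓ,i,m)
Pivot set = {ΔT,ℓ,i,m}, free = {D}
RREF:
  r0: [   1    0    0    0    0]
  r1: [   0    1    1    0    0]
  r2: [   0    0    0    1    0]
  r3: [   0    0    0    0    1]
Fix exponent of D at 1; solve each RREF row for its pivot's exponent:
  r0: exp(ΔT) + (0)·1 = 0 ⇒ exp(ΔT) = 0
  r1: exp(ℓ) + (1)·1 = 0 ⇒ exp(ℓ) = -1
  r2: exp(i) + (0)·1 = 0 ⇒ exp(i) = 0
  r3: exp(m) + (0)·1 = 0 ⇒ exp(m) = 0
Π_1 = ℓ^-1 · D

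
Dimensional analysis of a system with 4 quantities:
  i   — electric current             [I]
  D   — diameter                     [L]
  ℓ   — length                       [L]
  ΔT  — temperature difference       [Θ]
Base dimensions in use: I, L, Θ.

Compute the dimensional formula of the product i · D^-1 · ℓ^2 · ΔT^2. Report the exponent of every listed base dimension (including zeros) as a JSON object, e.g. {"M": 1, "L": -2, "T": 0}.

{"I": 1, "L": 1, "Θ": 2}

Exponent matrix [I,L,Θ] × [i,D,ℓ,ΔT]:
  I: [ 1  0  0  0]
  L: [ 0  1  1  0]
  Θ: [ 0  0  0  1]
  [I]: (1)·1+(-1)·0+(2)·0+(2)·0 = 1
  [L]: (1)·0+(-1)·1+(2)·1+(2)·0 = 1
  [Θ]: (1)·0+(-1)·0+(2)·0+(2)·1 = 2
⇒ I L Θ^2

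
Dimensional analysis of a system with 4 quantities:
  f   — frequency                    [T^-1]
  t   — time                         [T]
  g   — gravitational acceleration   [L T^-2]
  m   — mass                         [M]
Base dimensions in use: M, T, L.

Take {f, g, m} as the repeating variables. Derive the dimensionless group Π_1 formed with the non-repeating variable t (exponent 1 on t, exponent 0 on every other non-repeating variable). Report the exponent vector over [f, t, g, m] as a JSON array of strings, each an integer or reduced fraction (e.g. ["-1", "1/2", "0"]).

["1", "1", "0", "0"]

Exponent matrix [M,T,L] × [f,t,g,m]:
  M: [ 0  0  0  1]
  T: [-1  1 -2  0]
  L: [ 0  0  1  0]
RREF → pivots at {f,g,m} ⇒ r = 3
Pivot set = {f,g,m}, free = {t}
RREF:
  r0: [   1   -1    0    0]
  r1: [   0    0    1    0]
  r2: [   0    0    0    1]
Fix exponent of t at 1; solve each RREF row for its pivot's exponent:
  r0: exp(f) + (-1)·1 = 0 ⇒ exp(f) = 1
  r1: exp(g) + (0)·1 = 0 ⇒ exp(g) = 0
  r2: exp(m) + (0)·1 = 0 ⇒ exp(m) = 0
Π_1 = f · t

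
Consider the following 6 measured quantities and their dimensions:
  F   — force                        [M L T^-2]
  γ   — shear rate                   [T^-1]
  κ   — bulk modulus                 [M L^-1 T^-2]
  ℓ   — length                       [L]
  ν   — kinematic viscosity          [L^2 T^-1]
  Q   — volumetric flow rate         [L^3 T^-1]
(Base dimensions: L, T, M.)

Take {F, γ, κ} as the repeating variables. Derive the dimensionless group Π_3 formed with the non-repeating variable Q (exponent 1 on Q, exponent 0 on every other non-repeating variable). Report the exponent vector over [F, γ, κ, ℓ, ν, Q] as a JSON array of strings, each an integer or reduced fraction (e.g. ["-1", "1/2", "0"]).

Exponent matrix [L,T,M] × [F,γ,κ,ℓ,ν,Q]:
  L: [ 1  0 -1  1  2  3]
  T: [-2 -1 -2  0 -1 -1]
  M: [ 1  0  1  0  0  0]
RREF → pivots at {F,γ,κ} ⇒ r = 3
Pivot set = {F,γ,κ}, free = {ℓ,ν,Q}
RREF:
  r0: [   1    0    0  1/2    1  3/2]
  r1: [   0    1    0    0    1    1]
  r2: [   0    0    1 -1/2   -1 -3/2]
Fix exponent of Q at 1, ℓ at 0, ν at 0; solve each RREF row for its pivot's exponent:
  r0: exp(F) + (3/2)·1 = 0 ⇒ exp(F) = -3/2
  r1: exp(γ) + (1)·1 = 0 ⇒ exp(γ) = -1
  r2: exp(κ) + (-3/2)·1 = 0 ⇒ exp(κ) = 3/2
Π_3 = F^(-3/2) · γ^-1 · κ^(3/2) · Q

["-3/2", "-1", "3/2", "0", "0", "1"]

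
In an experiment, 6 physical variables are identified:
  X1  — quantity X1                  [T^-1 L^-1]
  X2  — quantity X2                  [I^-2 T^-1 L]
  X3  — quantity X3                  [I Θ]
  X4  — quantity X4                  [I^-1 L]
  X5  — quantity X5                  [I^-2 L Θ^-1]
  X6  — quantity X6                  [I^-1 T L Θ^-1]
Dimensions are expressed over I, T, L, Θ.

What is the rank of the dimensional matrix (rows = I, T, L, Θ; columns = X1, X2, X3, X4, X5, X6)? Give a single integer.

3

Dimensional matrix (I×T×L×Θ by X1×X2×X3×X4×X5×X6):
  I: [ 0 -2  1 -1 -2 -1]
  T: [-1 -1  0  0  0  1]
  L: [-1  1  0  1  1  1]
  Θ: [ 0  0  1  0 -1 -1]
RREF → pivots at {X1,X2,X3} ⇒ r = 3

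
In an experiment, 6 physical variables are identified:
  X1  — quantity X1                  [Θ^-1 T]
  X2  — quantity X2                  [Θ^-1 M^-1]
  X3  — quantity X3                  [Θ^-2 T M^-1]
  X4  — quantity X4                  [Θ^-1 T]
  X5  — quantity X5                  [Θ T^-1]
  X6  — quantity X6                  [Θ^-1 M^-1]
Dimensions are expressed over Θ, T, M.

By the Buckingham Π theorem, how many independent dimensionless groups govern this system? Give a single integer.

4

Dimensional matrix (Θ×T×M by X1×X2×X3×X4×X5×X6):
  Θ: [-1 -1 -2 -1  1 -1]
  T: [ 1  0  1  1 -1  0]
  M: [ 0 -1 -1  0  0 -1]
RREF → pivots at {X1,X2} ⇒ r = 2
Π count = n − r = 6 − 2 = 4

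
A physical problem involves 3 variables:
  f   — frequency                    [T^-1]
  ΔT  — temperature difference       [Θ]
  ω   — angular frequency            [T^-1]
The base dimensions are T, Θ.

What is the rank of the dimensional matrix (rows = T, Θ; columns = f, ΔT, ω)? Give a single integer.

2

Write exponents as rows T,Θ / cols f,ΔT,ω:
  T: [-1  0 -1]
  Θ: [ 0  1  0]
Echelon form has 2 nonzero rows (pivots: f,ΔT)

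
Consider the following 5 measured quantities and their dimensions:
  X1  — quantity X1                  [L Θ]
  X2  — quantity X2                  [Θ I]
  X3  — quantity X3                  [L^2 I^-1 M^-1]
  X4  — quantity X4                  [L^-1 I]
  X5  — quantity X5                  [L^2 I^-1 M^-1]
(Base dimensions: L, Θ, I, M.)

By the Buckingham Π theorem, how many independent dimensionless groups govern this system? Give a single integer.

2

Dimensional matrix (L×Θ×I×M by X1×X2×X3×X4×X5):
  L: [ 1  0  2 -1  2]
  Θ: [ 1  1  0  0  0]
  I: [ 0  1 -1  1 -1]
  M: [ 0  0 -1  0 -1]
RREF → pivots at {X1,X2,X3} ⇒ r = 3
Π count = n − r = 5 − 3 = 2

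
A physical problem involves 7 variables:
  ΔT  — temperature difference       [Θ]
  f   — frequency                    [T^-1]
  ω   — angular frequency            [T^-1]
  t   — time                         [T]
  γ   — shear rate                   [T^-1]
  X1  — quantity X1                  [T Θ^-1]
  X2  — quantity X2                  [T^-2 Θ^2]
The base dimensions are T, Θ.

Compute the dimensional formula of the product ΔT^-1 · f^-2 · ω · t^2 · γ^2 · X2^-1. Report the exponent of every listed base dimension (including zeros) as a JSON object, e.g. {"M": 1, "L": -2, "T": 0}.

Dimensional matrix (T×Θ by ΔT×f×ω×t×γ×X1×X2):
  T: [ 0 -1 -1  1 -1  1 -2]
  Θ: [ 1  0  0  0  0 -1  2]
  [T]: (-1)·0+(-2)·-1+(1)·-1+(2)·1+(2)·-1+(-1)·-2 = 3
  [Θ]: (-1)·1+(-2)·0+(1)·0+(2)·0+(2)·0+(-1)·2 = -3
⇒ T^3 Θ^-3

{"T": 3, "Θ": -3}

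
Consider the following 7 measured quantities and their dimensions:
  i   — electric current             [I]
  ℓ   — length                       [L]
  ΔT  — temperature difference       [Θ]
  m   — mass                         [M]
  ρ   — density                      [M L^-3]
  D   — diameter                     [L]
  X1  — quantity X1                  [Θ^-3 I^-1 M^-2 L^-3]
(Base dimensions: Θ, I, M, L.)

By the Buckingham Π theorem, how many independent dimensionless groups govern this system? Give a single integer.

3

Exponent matrix [Θ,I,M,L] × [i,ℓ,ΔT,m,ρ,D,X1]:
  Θ: [ 0  0  1  0  0  0 -3]
  I: [ 1  0  0  0  0  0 -1]
  M: [ 0  0  0  1  1  0 -2]
  L: [ 0  1  0  0 -3  1 -3]
Row reduction gives pivot columns i,ℓ,ΔT,m; rank = 4
7 vars − rank 4 = 3 Π groups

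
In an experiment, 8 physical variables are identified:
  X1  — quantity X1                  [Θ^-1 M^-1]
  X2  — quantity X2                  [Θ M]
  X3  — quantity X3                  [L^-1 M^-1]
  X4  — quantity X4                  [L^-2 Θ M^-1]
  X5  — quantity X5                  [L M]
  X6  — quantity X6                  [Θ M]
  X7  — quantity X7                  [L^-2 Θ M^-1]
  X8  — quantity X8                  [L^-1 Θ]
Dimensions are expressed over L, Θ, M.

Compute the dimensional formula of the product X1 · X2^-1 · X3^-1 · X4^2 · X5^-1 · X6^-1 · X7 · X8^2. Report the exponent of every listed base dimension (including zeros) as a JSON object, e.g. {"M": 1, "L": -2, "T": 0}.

Dimensional matrix (L×Θ×M by X1×X2×X3×X4×X5×X6×X7×X8):
  L: [ 0  0 -1 -2  1  0 -2 -1]
  Θ: [-1  1  0  1  0  1  1  1]
  M: [-1  1 -1 -1  1  1 -1  0]
  [L]: (1)·0+(-1)·0+(-1)·-1+(2)·-2+(-1)·1+(-1)·0+(1)·-2+(2)·-1 = -8
  [Θ]: (1)·-1+(-1)·1+(-1)·0+(2)·1+(-1)·0+(-1)·1+(1)·1+(2)·1 = 2
  [M]: (1)·-1+(-1)·1+(-1)·-1+(2)·-1+(-1)·1+(-1)·1+(1)·-1+(2)·0 = -6
⇒ L^-8 Θ^2 M^-6

{"L": -8, "Θ": 2, "M": -6}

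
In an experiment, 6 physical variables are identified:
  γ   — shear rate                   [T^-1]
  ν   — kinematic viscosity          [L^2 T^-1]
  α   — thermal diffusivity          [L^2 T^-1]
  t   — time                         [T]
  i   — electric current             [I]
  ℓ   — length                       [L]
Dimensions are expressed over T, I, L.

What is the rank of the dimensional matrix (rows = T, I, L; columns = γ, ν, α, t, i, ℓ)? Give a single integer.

3

Dimensional matrix (T×I×L by γ×ν×α×t×i×ℓ):
  T: [-1 -1 -1  1  0  0]
  I: [ 0  0  0  0  1  0]
  L: [ 0  2  2  0  0  1]
Row reduction gives pivot columns γ,ν,i; rank = 3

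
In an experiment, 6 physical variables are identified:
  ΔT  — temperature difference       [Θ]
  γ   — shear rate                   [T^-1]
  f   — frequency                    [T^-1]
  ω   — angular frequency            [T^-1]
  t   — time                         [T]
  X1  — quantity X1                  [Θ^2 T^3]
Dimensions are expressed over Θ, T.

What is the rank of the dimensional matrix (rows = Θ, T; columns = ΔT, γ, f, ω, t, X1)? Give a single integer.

Exponent matrix [Θ,T] × [ΔT,γ,f,ω,t,X1]:
  Θ: [ 1  0  0  0  0  2]
  T: [ 0 -1 -1 -1  1  3]
Echelon form has 2 nonzero rows (pivots: ΔT,γ)

2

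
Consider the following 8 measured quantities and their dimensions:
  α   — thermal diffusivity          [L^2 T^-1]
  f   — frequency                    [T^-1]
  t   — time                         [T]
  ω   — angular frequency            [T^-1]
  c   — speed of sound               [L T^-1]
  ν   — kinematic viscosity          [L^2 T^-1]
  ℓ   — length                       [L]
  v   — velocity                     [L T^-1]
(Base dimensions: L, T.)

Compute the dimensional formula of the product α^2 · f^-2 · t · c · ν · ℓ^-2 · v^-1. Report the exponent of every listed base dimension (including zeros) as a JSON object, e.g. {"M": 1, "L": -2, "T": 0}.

{"L": 4, "T": 0}

Write exponents as rows L,T / cols α,f,t,ω,c,ν,ℓ,v:
  L: [ 2  0  0  0  1  2  1  1]
  T: [-1 -1  1 -1 -1 -1  0 -1]
  [L]: (2)·2+(-2)·0+(1)·0+(1)·1+(1)·2+(-2)·1+(-1)·1 = 4
  [T]: (2)·-1+(-2)·-1+(1)·1+(1)·-1+(1)·-1+(-2)·0+(-1)·-1 = 0
⇒ L^4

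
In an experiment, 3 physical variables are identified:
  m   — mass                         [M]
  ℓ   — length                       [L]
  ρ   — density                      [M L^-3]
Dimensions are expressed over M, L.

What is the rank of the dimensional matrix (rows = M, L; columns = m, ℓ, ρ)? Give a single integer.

2

Dimensional matrix (M×L by m×ℓ×ρ):
  M: [ 1  0  1]
  L: [ 0  1 -3]
Echelon form has 2 nonzero rows (pivots: m,ℓ)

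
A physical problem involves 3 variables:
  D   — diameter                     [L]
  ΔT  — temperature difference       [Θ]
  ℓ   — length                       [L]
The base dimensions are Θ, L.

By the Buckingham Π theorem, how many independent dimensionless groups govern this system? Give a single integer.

Dimensional matrix (Θ×L by D×ΔT×ℓ):
  Θ: [ 0  1  0]
  L: [ 1  0  1]
RREF → pivots at {D,ΔT} ⇒ r = 2
n=3, r=2 ⇒ 1 dimensionless group

1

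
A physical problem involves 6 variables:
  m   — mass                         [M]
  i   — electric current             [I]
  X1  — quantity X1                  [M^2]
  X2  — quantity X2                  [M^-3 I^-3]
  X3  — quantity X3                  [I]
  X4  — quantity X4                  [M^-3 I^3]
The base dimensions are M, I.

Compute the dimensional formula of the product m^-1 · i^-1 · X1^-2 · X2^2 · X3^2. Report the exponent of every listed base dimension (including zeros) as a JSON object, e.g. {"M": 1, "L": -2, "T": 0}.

{"M": -11, "I": -5}

Exponent matrix [M,I] × [m,i,X1,X2,X3,X4]:
  M: [ 1  0  2 -3  0 -3]
  I: [ 0  1  0 -3  1  3]
  [M]: (-1)·1+(-1)·0+(-2)·2+(2)·-3+(2)·0 = -11
  [I]: (-1)·0+(-1)·1+(-2)·0+(2)·-3+(2)·1 = -5
⇒ M^-11 I^-5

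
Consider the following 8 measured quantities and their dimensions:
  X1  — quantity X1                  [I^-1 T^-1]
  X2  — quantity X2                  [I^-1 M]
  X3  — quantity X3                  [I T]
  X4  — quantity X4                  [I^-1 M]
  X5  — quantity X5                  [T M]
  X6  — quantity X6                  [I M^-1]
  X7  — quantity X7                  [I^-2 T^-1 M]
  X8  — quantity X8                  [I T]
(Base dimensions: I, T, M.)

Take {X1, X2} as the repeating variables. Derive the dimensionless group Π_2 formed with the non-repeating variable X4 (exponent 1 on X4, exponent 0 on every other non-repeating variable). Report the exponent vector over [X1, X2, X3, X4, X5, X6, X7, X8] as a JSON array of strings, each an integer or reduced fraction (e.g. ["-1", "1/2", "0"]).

Write exponents as rows I,T,M / cols X1,X2,X3,X4,X5,X6,X7,X8:
  I: [-1 -1  1 -1  0  1 -2  1]
  T: [-1  0  1  0  1  0 -1  1]
  M: [ 0  1  0  1  1 -1  1  0]
RREF → pivots at {X1,X2} ⇒ r = 2
Repeat: X1,X2; free: X3,X4,X5,X6,X7,X8
RREF:
  r0: [   1    0   -1    0   -1    0    1   -1]
  r1: [   0    1    0    1    1   -1    1    0]
  r2: [   0    0    0    0    0    0    0    0]
Fix exponent of X4 at 1, X3 at 0, X5 at 0, X6 at 0, X7 at 0, X8 at 0; solve each RREF row for its pivot's exponent:
  r0: exp(X1) + (0)·1 = 0 ⇒ exp(X1) = 0
  r1: exp(X2) + (1)·1 = 0 ⇒ exp(X2) = -1
Π_2 = X2^-1 · X4

["0", "-1", "0", "1", "0", "0", "0", "0"]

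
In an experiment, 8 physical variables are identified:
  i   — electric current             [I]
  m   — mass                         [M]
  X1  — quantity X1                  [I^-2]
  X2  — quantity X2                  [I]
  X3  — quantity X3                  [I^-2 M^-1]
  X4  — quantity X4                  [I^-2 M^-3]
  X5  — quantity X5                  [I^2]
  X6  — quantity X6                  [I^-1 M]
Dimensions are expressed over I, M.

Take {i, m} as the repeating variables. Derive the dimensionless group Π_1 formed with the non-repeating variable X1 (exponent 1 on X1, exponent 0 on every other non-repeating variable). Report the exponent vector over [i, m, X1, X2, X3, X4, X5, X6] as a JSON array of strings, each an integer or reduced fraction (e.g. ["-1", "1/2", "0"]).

["2", "0", "1", "0", "0", "0", "0", "0"]

Dimensional matrix (I×M by i×m×X1×X2×X3×X4×X5×X6):
  I: [ 1  0 -2  1 -2 -2  2 -1]
  M: [ 0  1  0  0 -1 -3  0  1]
Row reduction gives pivot columns i,m; rank = 2
Repeat: i,m; free: X1,X2,X3,X4,X5,X6
RREF:
  r0: [   1    0   -2    1   -2   -2    2   -1]
  r1: [   0    1    0    0   -1   -3    0    1]
Fix exponent of X1 at 1, X2 at 0, X3 at 0, X4 at 0, X5 at 0, X6 at 0; solve each RREF row for its pivot's exponent:
  r0: exp(i) + (-2)·1 = 0 ⇒ exp(i) = 2
  r1: exp(m) + (0)·1 = 0 ⇒ exp(m) = 0
Π_1 = i^2 · X1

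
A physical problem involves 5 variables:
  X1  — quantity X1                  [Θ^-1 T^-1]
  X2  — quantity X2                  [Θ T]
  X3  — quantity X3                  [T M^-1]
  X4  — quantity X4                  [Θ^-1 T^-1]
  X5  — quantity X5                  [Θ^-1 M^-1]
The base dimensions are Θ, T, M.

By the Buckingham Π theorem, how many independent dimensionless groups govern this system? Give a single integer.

3

Dimensional matrix (Θ×T×M by X1×X2×X3×X4×X5):
  Θ: [-1  1  0 -1 -1]
  T: [-1  1  1 -1  0]
  M: [ 0  0 -1  0 -1]
RREF → pivots at {X1,X3} ⇒ r = 2
n=5, r=2 ⇒ 3 dimensionless groups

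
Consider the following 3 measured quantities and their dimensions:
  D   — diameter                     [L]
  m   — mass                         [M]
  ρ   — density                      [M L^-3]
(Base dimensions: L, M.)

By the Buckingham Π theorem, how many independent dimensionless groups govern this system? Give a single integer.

Write exponents as rows L,M / cols D,m,ρ:
  L: [ 1  0 -3]
  M: [ 0  1  1]
Row reduction gives pivot columns D,m; rank = 2
Π count = n − r = 3 − 2 = 1

1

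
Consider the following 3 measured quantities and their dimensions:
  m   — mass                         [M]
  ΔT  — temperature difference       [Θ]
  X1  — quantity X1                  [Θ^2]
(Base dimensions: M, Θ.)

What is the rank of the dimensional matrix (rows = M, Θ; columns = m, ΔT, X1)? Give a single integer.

Exponent matrix [M,Θ] × [m,ΔT,X1]:
  M: [ 1  0  0]
  Θ: [ 0  1  2]
RREF → pivots at {m,ΔT} ⇒ r = 2

2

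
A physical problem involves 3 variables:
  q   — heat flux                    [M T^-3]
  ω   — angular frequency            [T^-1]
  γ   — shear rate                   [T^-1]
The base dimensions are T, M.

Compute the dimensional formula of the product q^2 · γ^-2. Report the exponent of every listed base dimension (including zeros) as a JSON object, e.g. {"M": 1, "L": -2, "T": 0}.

Write exponents as rows T,M / cols q,ω,γ:
  T: [-3 -1 -1]
  M: [ 1  0  0]
  [T]: (2)·-3+(-2)·-1 = -4
  [M]: (2)·1+(-2)·0 = 2
⇒ T^-4 M^2

{"T": -4, "M": 2}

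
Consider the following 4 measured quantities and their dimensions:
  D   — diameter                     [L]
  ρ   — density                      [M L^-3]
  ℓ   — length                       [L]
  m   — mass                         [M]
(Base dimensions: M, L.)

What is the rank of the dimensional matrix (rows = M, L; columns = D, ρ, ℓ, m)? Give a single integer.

2

Dimensional matrix (M×L by D×ρ×ℓ×m):
  M: [ 0  1  0  1]
  L: [ 1 -3  1  0]
Row reduction gives pivot columns D,ρ; rank = 2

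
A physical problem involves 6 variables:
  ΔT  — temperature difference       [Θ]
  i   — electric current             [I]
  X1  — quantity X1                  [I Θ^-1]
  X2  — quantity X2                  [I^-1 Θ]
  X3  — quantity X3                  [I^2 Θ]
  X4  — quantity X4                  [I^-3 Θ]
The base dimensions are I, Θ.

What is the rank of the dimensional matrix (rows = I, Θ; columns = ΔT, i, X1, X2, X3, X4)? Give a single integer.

2

Write exponents as rows I,Θ / cols ΔT,i,X1,X2,X3,X4:
  I: [ 0  1  1 -1  2 -3]
  Θ: [ 1  0 -1  1  1  1]
Row reduction gives pivot columns ΔT,i; rank = 2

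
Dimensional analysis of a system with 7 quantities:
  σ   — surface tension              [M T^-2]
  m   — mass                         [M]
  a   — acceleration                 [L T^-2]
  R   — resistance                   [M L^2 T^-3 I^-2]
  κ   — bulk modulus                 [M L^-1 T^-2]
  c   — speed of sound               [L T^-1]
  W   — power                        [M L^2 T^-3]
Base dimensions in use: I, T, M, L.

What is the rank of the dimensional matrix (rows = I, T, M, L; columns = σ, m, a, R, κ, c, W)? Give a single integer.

Write exponents as rows I,T,M,L / cols σ,m,a,R,κ,c,W:
  I: [ 0  0  0 -2  0  0  0]
  T: [-2  0 -2 -3 -2 -1 -3]
  M: [ 1  1  0  1  1  0  1]
  L: [ 0  0  1  2 -1  1  2]
RREF → pivots at {σ,m,a,R} ⇒ r = 4

4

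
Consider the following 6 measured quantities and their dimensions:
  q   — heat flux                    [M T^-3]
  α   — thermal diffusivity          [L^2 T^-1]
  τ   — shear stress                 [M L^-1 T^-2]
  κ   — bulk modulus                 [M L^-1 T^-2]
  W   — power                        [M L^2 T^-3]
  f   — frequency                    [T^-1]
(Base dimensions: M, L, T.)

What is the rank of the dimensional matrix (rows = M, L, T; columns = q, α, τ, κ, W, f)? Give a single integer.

Write exponents as rows M,L,T / cols q,α,τ,κ,W,f:
  M: [ 1  0  1  1  1  0]
  L: [ 0  2 -1 -1  2  0]
  T: [-3 -1 -2 -2 -3 -1]
Row reduction gives pivot columns q,α,τ; rank = 3

3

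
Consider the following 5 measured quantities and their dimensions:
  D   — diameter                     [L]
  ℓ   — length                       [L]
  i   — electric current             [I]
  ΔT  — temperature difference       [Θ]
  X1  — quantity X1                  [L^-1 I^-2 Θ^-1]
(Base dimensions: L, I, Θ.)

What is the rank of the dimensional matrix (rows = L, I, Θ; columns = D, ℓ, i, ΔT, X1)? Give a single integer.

3

Dimensional matrix (L×I×Θ by D×ℓ×i×ΔT×X1):
  L: [ 1  1  0  0 -1]
  I: [ 0  0  1  0 -2]
  Θ: [ 0  0  0  1 -1]
Row reduction gives pivot columns D,i,ΔT; rank = 3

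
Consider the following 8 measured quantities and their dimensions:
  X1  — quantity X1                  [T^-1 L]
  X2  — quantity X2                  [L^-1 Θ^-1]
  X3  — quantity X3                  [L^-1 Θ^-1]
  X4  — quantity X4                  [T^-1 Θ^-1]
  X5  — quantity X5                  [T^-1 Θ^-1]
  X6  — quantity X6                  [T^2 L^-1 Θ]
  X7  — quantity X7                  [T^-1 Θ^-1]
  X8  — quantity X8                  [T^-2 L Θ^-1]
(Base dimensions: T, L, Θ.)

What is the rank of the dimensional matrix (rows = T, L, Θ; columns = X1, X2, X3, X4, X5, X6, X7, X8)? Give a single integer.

2

Write exponents as rows T,L,Θ / cols X1,X2,X3,X4,X5,X6,X7,X8:
  T: [-1  0  0 -1 -1  2 -1 -2]
  L: [ 1 -1 -1  0  0 -1  0  1]
  Θ: [ 0 -1 -1 -1 -1  1 -1 -1]
Row reduction gives pivot columns X1,X2; rank = 2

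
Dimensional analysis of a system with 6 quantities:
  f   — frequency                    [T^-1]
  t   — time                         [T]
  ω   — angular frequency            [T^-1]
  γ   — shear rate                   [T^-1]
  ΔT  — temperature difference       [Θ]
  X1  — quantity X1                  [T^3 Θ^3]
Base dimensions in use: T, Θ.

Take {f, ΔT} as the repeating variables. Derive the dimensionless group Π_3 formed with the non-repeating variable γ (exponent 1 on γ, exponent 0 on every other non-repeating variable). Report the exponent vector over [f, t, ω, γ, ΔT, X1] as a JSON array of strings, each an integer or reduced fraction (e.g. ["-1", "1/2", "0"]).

Write exponents as rows T,Θ / cols f,t,ω,γ,ΔT,X1:
  T: [-1  1 -1 -1  0  3]
  Θ: [ 0  0  0  0  1  3]
Row reduction gives pivot columns f,ΔT; rank = 2
Repeat: f,ΔT; free: t,ω,γ,X1
RREF:
  r0: [   1   -1    1    1    0   -3]
  r1: [   0    0    0    0    1    3]
Fix exponent of γ at 1, t at 0, ω at 0, X1 at 0; solve each RREF row for its pivot's exponent:
  r0: exp(f) + (1)·1 = 0 ⇒ exp(f) = -1
  r1: exp(ΔT) + (0)·1 = 0 ⇒ exp(ΔT) = 0
Π_3 = f^-1 · γ

["-1", "0", "0", "1", "0", "0"]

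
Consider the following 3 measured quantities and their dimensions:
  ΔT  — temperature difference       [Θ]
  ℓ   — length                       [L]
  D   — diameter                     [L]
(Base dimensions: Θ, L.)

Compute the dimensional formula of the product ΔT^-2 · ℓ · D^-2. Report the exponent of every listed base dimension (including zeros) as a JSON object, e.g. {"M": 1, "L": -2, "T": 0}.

Write exponents as rows Θ,L / cols ΔT,ℓ,D:
  Θ: [ 1  0  0]
  L: [ 0  1  1]
  [Θ]: (-2)·1+(1)·0+(-2)·0 = -2
  [L]: (-2)·0+(1)·1+(-2)·1 = -1
⇒ Θ^-2 L^-1

{"Θ": -2, "L": -1}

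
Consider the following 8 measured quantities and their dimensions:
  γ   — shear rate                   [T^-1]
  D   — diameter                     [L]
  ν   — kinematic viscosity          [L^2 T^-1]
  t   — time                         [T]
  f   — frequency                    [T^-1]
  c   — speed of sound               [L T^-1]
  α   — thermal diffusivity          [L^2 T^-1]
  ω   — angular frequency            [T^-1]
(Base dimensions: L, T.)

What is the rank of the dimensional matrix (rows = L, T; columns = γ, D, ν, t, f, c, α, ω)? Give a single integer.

2

Exponent matrix [L,T] × [γ,D,ν,t,f,c,α,ω]:
  L: [ 0  1  2  0  0  1  2  0]
  T: [-1  0 -1  1 -1 -1 -1 -1]
Echelon form has 2 nonzero rows (pivots: γ,D)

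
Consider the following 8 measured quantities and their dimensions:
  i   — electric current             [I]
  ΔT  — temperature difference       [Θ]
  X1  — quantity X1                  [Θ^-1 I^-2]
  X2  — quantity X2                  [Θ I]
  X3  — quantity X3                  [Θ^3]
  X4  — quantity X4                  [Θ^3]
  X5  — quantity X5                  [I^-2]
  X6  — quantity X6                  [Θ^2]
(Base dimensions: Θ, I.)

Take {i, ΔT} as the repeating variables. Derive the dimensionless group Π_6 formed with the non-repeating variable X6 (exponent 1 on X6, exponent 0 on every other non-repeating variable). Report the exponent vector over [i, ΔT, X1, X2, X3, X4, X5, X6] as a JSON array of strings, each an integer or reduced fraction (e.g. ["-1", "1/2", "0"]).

Dimensional matrix (Θ×I by i×ΔT×X1×X2×X3×X4×X5×X6):
  Θ: [ 0  1 -1  1  3  3  0  2]
  I: [ 1  0 -2  1  0  0 -2  0]
RREF → pivots at {i,ΔT} ⇒ r = 2
Pivot set = {i,ΔT}, free = {X1,X2,X3,X4,X5,X6}
RREF:
  r0: [   1    0   -2    1    0    0   -2    0]
  r1: [   0    1   -1    1    3    3    0    2]
Fix exponent of X6 at 1, X1 at 0, X2 at 0, X3 at 0, X4 at 0, X5 at 0; solve each RREF row for its pivot's exponent:
  r0: exp(i) + (0)·1 = 0 ⇒ exp(i) = 0
  r1: exp(ΔT) + (2)·1 = 0 ⇒ exp(ΔT) = -2
Π_6 = ΔT^-2 · X6

["0", "-2", "0", "0", "0", "0", "0", "1"]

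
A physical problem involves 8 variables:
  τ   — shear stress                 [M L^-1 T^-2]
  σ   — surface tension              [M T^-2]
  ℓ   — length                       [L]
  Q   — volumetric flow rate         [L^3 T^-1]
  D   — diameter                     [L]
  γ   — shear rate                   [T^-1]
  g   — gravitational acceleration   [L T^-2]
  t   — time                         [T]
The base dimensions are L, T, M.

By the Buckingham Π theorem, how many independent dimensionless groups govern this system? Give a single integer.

5

Exponent matrix [L,T,M] × [τ,σ,ℓ,Q,D,γ,g,t]:
  L: [-1  0  1  3  1  0  1  0]
  T: [-2 -2  0 -1  0 -1 -2  1]
  M: [ 1  1  0  0  0  0  0  0]
Echelon form has 3 nonzero rows (pivots: τ,σ,Q)
8 vars − rank 3 = 5 Π groups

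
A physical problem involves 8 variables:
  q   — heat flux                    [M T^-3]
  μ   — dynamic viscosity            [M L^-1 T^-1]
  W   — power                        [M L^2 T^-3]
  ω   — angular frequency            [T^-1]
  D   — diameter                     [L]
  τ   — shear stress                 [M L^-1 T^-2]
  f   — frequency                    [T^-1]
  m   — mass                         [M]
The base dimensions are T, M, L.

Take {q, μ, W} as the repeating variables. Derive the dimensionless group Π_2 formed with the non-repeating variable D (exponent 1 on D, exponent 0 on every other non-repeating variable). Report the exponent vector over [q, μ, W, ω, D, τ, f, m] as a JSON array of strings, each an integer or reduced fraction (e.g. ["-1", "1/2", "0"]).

Dimensional matrix (T×M×L by q×μ×W×ω×D×τ×f×m):
  T: [-3 -1 -3 -1  0 -2 -1  0]
  M: [ 1  1  1  0  0  1  0  1]
  L: [ 0 -1  2  0  1 -1  0  0]
Row reduction gives pivot columns q,μ,W; rank = 3
Pivot set = {q,μ,W}, free = {ω,D,τ,f,m}
RREF:
  r0: [   1    0    0  3/4 -1/2  3/4  3/4 -5/4]
  r1: [   0    1    0 -1/2    0  1/2 -1/2  3/2]
  r2: [   0    0    1 -1/4  1/2 -1/4 -1/4  3/4]
Fix exponent of D at 1, ω at 0, τ at 0, f at 0, m at 0; solve each RREF row for its pivot's exponent:
  r0: exp(q) + (-1/2)·1 = 0 ⇒ exp(q) = 1/2
  r1: exp(μ) + (0)·1 = 0 ⇒ exp(μ) = 0
  r2: exp(W) + (1/2)·1 = 0 ⇒ exp(W) = -1/2
Π_2 = q^(1/2) · W^(-1/2) · D

["1/2", "0", "-1/2", "0", "1", "0", "0", "0"]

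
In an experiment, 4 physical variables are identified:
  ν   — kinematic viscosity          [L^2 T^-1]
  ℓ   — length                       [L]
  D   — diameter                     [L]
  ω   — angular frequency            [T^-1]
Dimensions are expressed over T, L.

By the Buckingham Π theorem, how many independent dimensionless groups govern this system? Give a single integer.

2

Exponent matrix [T,L] × [ν,ℓ,D,ω]:
  T: [-1  0  0 -1]
  L: [ 2  1  1  0]
Row reduction gives pivot columns ν,ℓ; rank = 2
n=4, r=2 ⇒ 2 dimensionless groups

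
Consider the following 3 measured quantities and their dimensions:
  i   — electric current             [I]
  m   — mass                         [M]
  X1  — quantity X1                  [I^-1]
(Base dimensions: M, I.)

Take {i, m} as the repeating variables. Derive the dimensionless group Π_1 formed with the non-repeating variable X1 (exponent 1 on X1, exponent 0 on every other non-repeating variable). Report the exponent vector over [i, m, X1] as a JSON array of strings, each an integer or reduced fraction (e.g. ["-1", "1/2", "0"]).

Exponent matrix [M,I] × [i,m,X1]:
  M: [ 0  1  0]
  I: [ 1  0 -1]
RREF → pivots at {i,m} ⇒ r = 2
Repeat: i,m; free: X1
RREF:
  r0: [   1    0   -1]
  r1: [   0    1    0]
Fix exponent of X1 at 1; solve each RREF row for its pivot's exponent:
  r0: exp(i) + (-1)·1 = 0 ⇒ exp(i) = 1
  r1: exp(m) + (0)·1 = 0 ⇒ exp(m) = 0
Π_1 = i · X1

["1", "0", "1"]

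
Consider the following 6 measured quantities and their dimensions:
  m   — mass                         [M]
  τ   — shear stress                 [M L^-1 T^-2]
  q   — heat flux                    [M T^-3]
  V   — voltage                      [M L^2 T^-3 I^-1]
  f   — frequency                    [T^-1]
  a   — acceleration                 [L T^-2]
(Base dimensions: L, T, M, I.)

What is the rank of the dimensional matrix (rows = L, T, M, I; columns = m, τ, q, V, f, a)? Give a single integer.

4

Dimensional matrix (L×T×M×I by m×τ×q×V×f×a):
  L: [ 0 -1  0  2  0  1]
  T: [ 0 -2 -3 -3 -1 -2]
  M: [ 1  1  1  1  0  0]
  I: [ 0  0  0 -1  0  0]
Echelon form has 4 nonzero rows (pivots: m,τ,q,V)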